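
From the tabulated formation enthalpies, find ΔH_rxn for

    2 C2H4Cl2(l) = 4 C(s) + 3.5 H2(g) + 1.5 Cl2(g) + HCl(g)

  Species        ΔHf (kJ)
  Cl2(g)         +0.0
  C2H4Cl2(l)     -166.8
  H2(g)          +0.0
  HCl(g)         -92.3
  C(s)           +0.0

ΔH°rxn = Σ nΔHf°(products) − Σ nΔHf°(reactants).
Products: 4·(+0.0) + 7/2·(+0.0) + 3/2·(+0.0) + 1·(-92.3) = -92.3
Reactants: 2·(-166.8) = -333.6
ΔH_rxn = (-92.3) − (-333.6) = 241.3 kJ

ΔH_rxn = 241.3 kJ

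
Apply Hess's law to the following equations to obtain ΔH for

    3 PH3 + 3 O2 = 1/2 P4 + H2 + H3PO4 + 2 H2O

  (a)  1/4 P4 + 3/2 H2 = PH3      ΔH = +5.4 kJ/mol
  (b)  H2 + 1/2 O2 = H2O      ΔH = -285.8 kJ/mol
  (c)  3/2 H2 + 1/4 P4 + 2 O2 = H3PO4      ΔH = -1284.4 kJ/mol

(a) reversed and × 3: (-3)·(+5.4) = -16.2 kJ/mol
(b) × 2: (2)·(-285.8) = -571.6 kJ/mol
(c) as written: -1284.4 kJ/mol
ΔH = (-16.2) + (-571.6) + (-1284.4) = -1872.2 kJ/mol

ΔH = -1872.2 kJ/mol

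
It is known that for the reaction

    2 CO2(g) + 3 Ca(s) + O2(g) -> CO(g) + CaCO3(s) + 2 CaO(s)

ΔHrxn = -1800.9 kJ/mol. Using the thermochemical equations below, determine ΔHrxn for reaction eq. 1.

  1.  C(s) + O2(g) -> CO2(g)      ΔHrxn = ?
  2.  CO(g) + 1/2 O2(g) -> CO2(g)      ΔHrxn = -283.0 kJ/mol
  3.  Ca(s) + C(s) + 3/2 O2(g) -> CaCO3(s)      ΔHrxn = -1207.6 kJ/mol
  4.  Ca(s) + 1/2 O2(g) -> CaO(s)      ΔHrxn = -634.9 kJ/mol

eq. 1 reversed: contributes −x
eq. 2 reversed (reverse to put CO(g) on the product side): +283.0 kJ/mol
eq. 3 as written (CaCO3(s) already on the product side): -1207.6 kJ/mol
eq. 4 × 2 (scale by 2 for the 2 CaO(s)): (2)·(-634.9) = -1269.8 kJ/mol
-1800.9 = (+283.0) + (-1207.6) + (-1269.8) − x
x = (-1800.9 − (-2194.4)) / (-1) = -393.5 kJ/mol

ΔHrxn = -393.5 kJ/mol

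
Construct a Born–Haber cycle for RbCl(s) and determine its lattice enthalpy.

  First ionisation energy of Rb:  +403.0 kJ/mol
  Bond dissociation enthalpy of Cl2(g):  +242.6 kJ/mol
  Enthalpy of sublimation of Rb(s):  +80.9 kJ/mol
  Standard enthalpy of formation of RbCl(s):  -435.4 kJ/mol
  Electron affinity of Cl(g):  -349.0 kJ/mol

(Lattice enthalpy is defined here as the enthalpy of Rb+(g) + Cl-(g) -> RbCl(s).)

U = -691.6 kJ/mol

ΔHf° = 1·ΔHsub + 1·(ΣIE) + 1/2·D(Cl2) + 1·EA + U
-435.4 = 1·(+80.9) + 1·(+403.0) + 1/2·(+242.6) + 1·(-349.0) + U
U = -435.4 − (+256.2) = -691.6 kJ/mol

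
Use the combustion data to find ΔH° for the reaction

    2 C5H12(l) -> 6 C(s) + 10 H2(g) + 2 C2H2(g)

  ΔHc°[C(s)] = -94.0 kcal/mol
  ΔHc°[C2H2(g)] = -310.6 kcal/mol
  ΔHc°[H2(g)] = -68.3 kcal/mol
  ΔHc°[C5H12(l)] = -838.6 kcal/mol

ΔH° = 191.0 kcal/mol

Using ΔH = Σ nΔHc°(reactants) − Σ nΔHc°(products):
= [2·(-838.6)] − [6·(-94.0) + 10·(-68.3) + 2·(-310.6)]
= 191.0 kcal/mol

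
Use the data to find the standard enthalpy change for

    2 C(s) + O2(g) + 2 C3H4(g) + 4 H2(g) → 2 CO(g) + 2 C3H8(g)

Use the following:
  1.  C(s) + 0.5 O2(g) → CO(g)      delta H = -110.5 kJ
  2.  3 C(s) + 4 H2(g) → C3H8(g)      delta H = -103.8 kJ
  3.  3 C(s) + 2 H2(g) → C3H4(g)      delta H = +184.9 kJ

eq. 1 × 2: (2)·(-110.5) = -221.0 kJ
eq. 2 × 2: (2)·(-103.8) = -207.6 kJ
eq. 3 reversed and × 2: (-2)·(+184.9) = -369.8 kJ
delta H = (2)·(-110.5) + (2)·(-103.8) + (-2)·(+184.9) = -798.4 kJ

delta H = -798.4 kJ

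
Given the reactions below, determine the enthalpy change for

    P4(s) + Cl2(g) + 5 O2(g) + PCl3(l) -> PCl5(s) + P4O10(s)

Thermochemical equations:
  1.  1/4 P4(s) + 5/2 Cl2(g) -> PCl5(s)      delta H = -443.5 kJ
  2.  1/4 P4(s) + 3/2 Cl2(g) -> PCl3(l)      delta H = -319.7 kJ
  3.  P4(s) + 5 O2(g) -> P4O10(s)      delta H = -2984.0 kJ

delta H = -3107.8 kJ

eq. 1 as written: -443.5 kJ
eq. 2 reversed: +319.7 kJ
eq. 3 as written: -2984.0 kJ
delta H = (1)·(-443.5) + (-1)·(-319.7) + (1)·(-2984.0) = -3107.8 kJ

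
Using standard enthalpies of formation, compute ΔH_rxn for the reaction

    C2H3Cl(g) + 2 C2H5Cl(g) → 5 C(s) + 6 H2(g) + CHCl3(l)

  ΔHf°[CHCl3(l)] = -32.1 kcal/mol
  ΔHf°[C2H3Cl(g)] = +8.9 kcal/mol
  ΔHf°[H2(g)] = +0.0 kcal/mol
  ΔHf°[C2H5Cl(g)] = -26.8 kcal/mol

ΔH_rxn = 12.6 kcal/mol

Products: 5·(+0.0) + 6·(+0.0) + 1·(-32.1) = -32.1
Reactants: 1·(+8.9) + 2·(-26.8) = -44.7
ΔH_rxn = (-32.1) − (-44.7) = 12.6 kcal/mol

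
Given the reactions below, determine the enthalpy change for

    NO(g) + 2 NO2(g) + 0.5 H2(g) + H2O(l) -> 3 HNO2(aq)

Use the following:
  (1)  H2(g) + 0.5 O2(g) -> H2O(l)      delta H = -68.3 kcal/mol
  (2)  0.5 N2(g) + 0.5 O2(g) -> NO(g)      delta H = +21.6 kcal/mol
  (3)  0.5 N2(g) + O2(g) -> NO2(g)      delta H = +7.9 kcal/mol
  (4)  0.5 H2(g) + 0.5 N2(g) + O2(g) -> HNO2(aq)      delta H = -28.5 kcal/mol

(1) reversed (H2O(l) must end up as a reactant): +68.3 kcal/mol
(2) reversed (NO(g) must end up as a reactant): -21.6 kcal/mol
(3) reversed and × 2 (reverse to put NO2(g) on the reactant side; ×2 to match 2 NO2(g) in the target): (-2)·(+7.9) = -15.8 kcal/mol
(4) × 3 (×3 to match 3 HNO2(aq) in the target): (3)·(-28.5) = -85.5 kcal/mol
Combining the equations, delta H = (+68.3) + (-21.6) + (-15.8) + (-85.5) = -54.6 kcal/mol

delta H = -54.6 kcal/mol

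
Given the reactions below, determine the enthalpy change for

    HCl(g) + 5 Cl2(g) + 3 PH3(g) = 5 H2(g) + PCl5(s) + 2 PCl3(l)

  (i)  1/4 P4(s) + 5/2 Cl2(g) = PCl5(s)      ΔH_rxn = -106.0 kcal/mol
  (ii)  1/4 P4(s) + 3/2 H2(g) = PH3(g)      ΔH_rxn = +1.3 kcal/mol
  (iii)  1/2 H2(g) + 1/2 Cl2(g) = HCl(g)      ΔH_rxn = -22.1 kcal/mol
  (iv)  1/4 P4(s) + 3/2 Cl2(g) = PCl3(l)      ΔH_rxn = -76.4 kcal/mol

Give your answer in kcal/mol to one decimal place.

ΔH_rxn = -240.6 kcal/mol

(i) as written: -106.0 kcal/mol
(ii) reversed and × 3: (-3)·(+1.3) = -3.9 kcal/mol
(iii) reversed: +22.1 kcal/mol
(iv) × 2: (2)·(-76.4) = -152.8 kcal/mol
Combining the equations, ΔH_rxn = (-106.0) + (-3.9) + (+22.1) + (-152.8) = -240.6 kcal/mol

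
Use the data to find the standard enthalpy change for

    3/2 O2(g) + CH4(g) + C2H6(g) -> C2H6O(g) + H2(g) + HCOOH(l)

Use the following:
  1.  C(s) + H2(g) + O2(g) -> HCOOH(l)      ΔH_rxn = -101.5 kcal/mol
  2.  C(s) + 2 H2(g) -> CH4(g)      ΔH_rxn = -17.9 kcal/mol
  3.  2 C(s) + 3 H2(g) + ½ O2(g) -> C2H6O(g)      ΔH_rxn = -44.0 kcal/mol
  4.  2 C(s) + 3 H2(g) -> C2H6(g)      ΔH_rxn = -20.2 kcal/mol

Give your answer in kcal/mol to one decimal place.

ΔH_rxn = -107.4 kcal/mol

eq. 1 as written: -101.5 kcal/mol
eq. 2 reversed: +17.9 kcal/mol
eq. 3 as written: -44.0 kcal/mol
eq. 4 reversed: +20.2 kcal/mol
Summing the manipulated equations, ΔH_rxn = (-101.5) + (+17.9) + (-44.0) + (+20.2) = -107.4 kcal/mol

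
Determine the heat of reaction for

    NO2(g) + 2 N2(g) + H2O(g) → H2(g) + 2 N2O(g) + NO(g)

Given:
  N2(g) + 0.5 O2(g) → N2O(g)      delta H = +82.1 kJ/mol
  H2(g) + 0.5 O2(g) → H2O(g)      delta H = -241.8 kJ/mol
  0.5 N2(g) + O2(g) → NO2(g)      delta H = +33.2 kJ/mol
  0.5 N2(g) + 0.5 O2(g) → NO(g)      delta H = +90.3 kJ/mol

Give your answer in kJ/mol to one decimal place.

equation 1 × 2 (scale by 2 for the 2 N2O(g)): (2)·(+82.1) = +164.2 kJ/mol
equation 2 reversed (reverse to put H2O(g) on the reactant side): +241.8 kJ/mol
equation 3 reversed (reverse to put NO2(g) on the reactant side): -33.2 kJ/mol
equation 4 as written (NO(g) already on the product side): +90.3 kJ/mol
delta H = (+164.2) + (+241.8) + (-33.2) + (+90.3) = 463.1 kJ/mol

delta H = 463.1 kJ/mol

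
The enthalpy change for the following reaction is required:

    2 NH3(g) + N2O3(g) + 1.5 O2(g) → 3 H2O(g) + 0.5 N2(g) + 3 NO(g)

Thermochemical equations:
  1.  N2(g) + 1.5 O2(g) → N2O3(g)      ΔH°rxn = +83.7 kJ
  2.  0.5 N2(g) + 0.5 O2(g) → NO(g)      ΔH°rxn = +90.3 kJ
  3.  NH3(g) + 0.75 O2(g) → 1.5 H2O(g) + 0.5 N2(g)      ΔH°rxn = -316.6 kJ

ΔH°rxn = -446.0 kJ

eq. 1 reversed: -83.7 kJ
eq. 2 × 3: (3)·(+90.3) = +270.9 kJ
eq. 3 × 2: (2)·(-316.6) = -633.2 kJ
ΔH°rxn = (-1)·(+83.7) + (3)·(+90.3) + (2)·(-316.6) = -446.0 kJ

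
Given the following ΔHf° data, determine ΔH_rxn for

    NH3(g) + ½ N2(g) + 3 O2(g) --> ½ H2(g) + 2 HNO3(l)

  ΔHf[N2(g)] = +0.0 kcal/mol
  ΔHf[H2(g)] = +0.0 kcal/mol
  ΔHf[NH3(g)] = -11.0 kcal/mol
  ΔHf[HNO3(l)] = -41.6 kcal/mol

ΔH_rxn = -72.2 kcal/mol

Products: 1/2·(+0.0) + 2·(-41.6) = -83.2
Reactants: 1·(-11.0) + 1/2·(+0.0) + 3·(+0.0) = -11.0
ΔH_rxn = (-83.2) − (-11.0) = -72.2 kcal/mol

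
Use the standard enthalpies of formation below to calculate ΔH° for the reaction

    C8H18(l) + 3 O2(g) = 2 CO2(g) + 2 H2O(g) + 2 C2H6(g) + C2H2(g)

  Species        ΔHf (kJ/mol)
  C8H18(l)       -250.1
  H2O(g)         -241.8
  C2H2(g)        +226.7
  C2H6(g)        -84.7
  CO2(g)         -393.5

ΔH°rxn = Σ nΔHf°(products) − Σ nΔHf°(reactants).
Products: 2·(-393.5) + 2·(-241.8) + 2·(-84.7) + 1·(+226.7) = -1213.3
Reactants: 1·(-250.1) + 3·(+0.0) = -250.1
ΔH° = (-1213.3) − (-250.1) = -963.2 kJ/mol

ΔH° = -963.2 kJ/mol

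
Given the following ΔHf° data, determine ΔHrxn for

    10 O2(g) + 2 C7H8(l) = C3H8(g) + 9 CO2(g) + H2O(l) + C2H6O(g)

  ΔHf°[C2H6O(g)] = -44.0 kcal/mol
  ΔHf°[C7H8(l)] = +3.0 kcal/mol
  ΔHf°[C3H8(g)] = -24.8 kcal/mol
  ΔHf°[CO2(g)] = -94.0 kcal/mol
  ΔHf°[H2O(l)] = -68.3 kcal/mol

ΔH°rxn = Σ nΔHf°(products) − Σ nΔHf°(reactants).
Products: 1·(-24.8) + 9·(-94.0) + 1·(-68.3) + 1·(-44.0) = -983.1
Reactants: 10·(+0.0) + 2·(+3.0) = +6.0
ΔHrxn = (-983.1) − (+6.0) = -989.1 kcal/mol

ΔHrxn = -989.1 kcal/mol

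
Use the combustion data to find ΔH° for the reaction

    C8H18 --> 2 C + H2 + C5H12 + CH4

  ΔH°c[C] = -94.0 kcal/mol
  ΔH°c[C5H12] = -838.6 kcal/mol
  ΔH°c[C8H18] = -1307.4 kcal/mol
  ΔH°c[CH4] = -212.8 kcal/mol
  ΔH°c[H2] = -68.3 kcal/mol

ΔH° = 0.3 kcal/mol

With combustion enthalpies, reactants minus products:
= [1·(-1307.4)] − [2·(-94.0) + 1·(-68.3) + 1·(-838.6) + 1·(-212.8)]
= 0.3 kcal/mol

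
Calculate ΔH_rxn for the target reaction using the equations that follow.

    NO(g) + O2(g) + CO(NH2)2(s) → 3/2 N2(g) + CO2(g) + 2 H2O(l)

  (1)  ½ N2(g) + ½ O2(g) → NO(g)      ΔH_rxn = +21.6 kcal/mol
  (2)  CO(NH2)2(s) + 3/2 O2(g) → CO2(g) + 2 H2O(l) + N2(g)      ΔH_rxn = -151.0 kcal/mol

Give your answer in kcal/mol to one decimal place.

ΔH_rxn = -172.6 kcal/mol

(1) reversed: -21.6 kcal/mol
(2) as written: -151.0 kcal/mol
ΔH_rxn = (-1)·(+21.6) + (1)·(-151.0) = -172.6 kcal/mol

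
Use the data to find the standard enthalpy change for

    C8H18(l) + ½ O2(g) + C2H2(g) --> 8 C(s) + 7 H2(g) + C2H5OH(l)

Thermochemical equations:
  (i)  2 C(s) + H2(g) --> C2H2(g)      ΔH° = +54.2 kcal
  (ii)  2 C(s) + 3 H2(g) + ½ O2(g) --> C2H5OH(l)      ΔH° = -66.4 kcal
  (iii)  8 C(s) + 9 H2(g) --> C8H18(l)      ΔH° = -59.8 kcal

(i) reversed (reverse to put C2H2(g) on the reactant side): -54.2 kcal
(ii) as written (C2H5OH(l) already on the product side): -66.4 kcal
(iii) reversed (C8H18(l) must end up as a reactant): +59.8 kcal
By Hess's law, ΔH° = (-1)·(+54.2) + (1)·(-66.4) + (-1)·(-59.8) = -60.8 kcal

ΔH° = -60.8 kcal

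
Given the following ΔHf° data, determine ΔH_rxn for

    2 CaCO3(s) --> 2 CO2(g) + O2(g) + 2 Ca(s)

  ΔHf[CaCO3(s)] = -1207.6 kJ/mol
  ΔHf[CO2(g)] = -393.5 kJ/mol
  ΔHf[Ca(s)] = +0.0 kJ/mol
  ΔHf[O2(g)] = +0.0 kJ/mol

ΔH_rxn = 1628.2 kJ/mol

Products: 2·(-393.5) + 1·(+0.0) + 2·(+0.0) = -787.0
Reactants: 2·(-1207.6) = -2415.2
ΔH_rxn = (-787.0) − (-2415.2) = 1628.2 kJ/mol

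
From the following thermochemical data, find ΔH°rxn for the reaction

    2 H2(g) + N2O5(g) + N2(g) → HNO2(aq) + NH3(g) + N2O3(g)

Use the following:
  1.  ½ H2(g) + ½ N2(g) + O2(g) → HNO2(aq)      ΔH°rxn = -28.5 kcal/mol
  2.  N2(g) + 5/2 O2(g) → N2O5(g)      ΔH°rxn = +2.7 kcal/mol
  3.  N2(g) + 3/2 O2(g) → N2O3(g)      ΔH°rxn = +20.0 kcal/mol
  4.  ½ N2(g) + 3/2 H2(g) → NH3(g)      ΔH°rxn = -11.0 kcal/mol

eq. 1 as written (HNO2(aq) already on the product side): -28.5 kcal/mol
eq. 2 reversed (N2O5(g) must end up as a reactant): -2.7 kcal/mol
eq. 3 as written (N2O3(g) already on the product side): +20.0 kcal/mol
eq. 4 as written (NH3(g) already on the product side): -11.0 kcal/mol
ΔH°rxn = (1)·(-28.5) + (-1)·(+2.7) + (1)·(+20.0) + (1)·(-11.0) = -22.2 kcal/mol

ΔH°rxn = -22.2 kcal/mol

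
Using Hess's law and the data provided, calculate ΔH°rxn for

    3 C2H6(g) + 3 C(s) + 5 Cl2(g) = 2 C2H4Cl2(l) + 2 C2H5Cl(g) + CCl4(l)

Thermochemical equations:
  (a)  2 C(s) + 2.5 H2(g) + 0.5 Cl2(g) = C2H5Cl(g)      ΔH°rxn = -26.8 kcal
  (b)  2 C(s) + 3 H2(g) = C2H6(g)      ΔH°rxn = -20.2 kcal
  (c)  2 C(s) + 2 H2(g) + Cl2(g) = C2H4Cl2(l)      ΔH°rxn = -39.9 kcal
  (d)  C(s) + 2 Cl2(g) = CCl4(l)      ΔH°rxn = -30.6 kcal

(a) × 2: (2)·(-26.8) = -53.6 kcal
(b) reversed and × 3: (-3)·(-20.2) = +60.6 kcal
(c) × 2: (2)·(-39.9) = -79.8 kcal
(d) as written: -30.6 kcal
Summing the manipulated equations, ΔH°rxn = (-53.6) + (+60.6) + (-79.8) + (-30.6) = -103.4 kcal

ΔH°rxn = -103.4 kcal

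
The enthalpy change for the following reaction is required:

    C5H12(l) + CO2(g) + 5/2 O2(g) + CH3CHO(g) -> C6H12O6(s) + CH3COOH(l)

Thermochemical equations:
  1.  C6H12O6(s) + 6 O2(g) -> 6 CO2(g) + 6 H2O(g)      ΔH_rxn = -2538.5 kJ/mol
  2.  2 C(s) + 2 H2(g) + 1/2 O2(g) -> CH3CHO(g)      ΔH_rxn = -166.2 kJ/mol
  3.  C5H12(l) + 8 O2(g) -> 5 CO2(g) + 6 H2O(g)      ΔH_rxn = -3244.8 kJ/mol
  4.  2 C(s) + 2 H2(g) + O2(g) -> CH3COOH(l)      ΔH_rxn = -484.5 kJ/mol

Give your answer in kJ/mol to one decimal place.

ΔH_rxn = -1024.6 kJ/mol

eq. 1 reversed: +2538.5 kJ/mol
eq. 2 reversed: +166.2 kJ/mol
eq. 3 as written: -3244.8 kJ/mol
eq. 4 as written: -484.5 kJ/mol
Since enthalpy is a state function, ΔH_rxn = (+2538.5) + (+166.2) + (-3244.8) + (-484.5) = -1024.6 kJ/mol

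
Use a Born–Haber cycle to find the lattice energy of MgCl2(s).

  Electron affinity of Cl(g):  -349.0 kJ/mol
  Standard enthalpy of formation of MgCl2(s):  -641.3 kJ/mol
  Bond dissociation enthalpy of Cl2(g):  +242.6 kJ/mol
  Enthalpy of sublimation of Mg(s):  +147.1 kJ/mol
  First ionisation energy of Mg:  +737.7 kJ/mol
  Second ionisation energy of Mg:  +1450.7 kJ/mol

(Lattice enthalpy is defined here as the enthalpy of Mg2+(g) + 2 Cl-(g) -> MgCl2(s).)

ΔHf° = 1·ΔHsub + 1·(ΣIE) + 1·D(Cl2) + 2·EA + U
-641.3 = 1·(+147.1) + 1·(+2188.4) + 1·(+242.6) + 2·(-349.0) + U
U = -641.3 − (+1880.1) = -2521.4 kJ/mol

U = -2521.4 kJ/mol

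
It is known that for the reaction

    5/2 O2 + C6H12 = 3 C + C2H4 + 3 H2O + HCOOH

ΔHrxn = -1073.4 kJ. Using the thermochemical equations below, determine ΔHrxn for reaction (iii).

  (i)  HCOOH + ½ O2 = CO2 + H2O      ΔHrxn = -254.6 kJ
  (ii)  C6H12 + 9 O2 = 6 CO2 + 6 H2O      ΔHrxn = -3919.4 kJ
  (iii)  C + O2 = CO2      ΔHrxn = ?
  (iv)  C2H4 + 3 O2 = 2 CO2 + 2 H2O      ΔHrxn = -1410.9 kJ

(i) reversed: +254.6 kJ
(ii) as written: -3919.4 kJ
(iii) reversed and × 3: contributes −3·x
(iv) reversed: +1410.9 kJ
-1073.4 = (+254.6) + (-3919.4) + (+1410.9) − 3·x
x = (-1073.4 − (-2253.9)) / (-3) = -393.5 kJ

ΔHrxn = -393.5 kJ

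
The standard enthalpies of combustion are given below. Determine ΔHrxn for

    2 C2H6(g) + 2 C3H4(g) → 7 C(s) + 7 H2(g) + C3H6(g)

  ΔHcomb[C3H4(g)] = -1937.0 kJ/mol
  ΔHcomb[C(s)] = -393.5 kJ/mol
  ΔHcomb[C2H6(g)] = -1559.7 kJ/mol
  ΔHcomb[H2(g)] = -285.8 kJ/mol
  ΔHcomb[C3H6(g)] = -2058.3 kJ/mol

ΔHrxn = -180.0 kJ/mol

Using ΔH = Σ nΔHc°(reactants) − Σ nΔHc°(products):
= [2·(-1559.7) + 2·(-1937.0)] − [7·(-393.5) + 7·(-285.8) + 1·(-2058.3)]
= -180.0 kJ/mol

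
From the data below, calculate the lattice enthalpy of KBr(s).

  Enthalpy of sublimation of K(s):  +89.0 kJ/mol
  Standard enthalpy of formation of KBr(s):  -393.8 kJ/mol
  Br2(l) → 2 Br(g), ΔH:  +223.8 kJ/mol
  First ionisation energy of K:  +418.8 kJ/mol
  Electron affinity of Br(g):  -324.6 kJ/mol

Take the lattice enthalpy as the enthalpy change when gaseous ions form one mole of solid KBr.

U = -688.9 kJ/mol

ΔHf° = 1·ΔHsub + 1·(ΣIE) + 1/2·D(Br2) + 1·EA + U
-393.8 = 1·(+89.0) + 1·(+418.8) + 1/2·(+223.8) + 1·(-324.6) + U
U = -393.8 − (+295.1) = -688.9 kJ/mol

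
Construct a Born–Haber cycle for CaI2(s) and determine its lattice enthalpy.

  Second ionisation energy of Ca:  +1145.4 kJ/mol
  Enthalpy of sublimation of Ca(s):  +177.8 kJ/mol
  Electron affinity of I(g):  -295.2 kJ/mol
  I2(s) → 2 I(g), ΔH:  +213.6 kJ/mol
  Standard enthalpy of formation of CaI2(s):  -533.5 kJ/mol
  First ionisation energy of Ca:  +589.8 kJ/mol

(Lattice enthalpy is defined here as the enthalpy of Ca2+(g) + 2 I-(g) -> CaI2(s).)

ΔHf° = 1·ΔHsub + 1·(ΣIE) + 1·D(I2) + 2·EA + U
-533.5 = 1·(+177.8) + 1·(+1735.2) + 1·(+213.6) + 2·(-295.2) + U
U = -533.5 − (+1536.2) = -2069.7 kJ/mol

U = -2069.7 kJ/mol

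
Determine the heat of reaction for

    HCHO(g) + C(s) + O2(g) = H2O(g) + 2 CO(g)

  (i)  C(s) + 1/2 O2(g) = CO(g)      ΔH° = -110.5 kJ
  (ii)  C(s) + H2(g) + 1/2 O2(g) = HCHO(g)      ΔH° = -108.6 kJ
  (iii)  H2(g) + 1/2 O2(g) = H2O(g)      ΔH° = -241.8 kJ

ΔH° = -354.2 kJ

(i) × 2: (2)·(-110.5) = -221.0 kJ
(ii) reversed: +108.6 kJ
(iii) as written: -241.8 kJ
ΔH° = (2)·(-110.5) + (-1)·(-108.6) + (1)·(-241.8) = -354.2 kJ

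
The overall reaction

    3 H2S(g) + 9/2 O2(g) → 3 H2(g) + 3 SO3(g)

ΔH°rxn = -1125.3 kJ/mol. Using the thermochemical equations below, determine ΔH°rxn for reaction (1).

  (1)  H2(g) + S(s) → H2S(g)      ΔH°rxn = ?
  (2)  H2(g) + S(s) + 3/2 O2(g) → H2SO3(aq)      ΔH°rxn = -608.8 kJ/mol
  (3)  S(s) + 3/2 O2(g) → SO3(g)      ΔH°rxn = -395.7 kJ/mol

ΔH°rxn = -20.6 kJ/mol

(1) reversed and × 3: contributes −3·x
(2): not needed.
(3) × 3: (3)·(-395.7) = -1187.1 kJ/mol
-1125.3 = (-1187.1) − 3·x
x = (-1125.3 − (-1187.1)) / (-3) = -20.6 kJ/mol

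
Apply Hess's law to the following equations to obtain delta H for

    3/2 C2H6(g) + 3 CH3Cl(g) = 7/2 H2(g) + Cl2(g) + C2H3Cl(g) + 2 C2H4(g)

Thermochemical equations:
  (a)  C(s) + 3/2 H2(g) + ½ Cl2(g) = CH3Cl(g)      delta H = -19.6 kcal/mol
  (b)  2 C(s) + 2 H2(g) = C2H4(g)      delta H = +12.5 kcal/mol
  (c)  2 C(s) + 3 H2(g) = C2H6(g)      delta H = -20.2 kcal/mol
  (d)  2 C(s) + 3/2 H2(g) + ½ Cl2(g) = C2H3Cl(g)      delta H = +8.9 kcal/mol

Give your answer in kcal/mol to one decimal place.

(a) reversed and × 3: (-3)·(-19.6) = +58.8 kcal/mol
(b) × 2: (2)·(+12.5) = +25.0 kcal/mol
(c) reversed and × 3/2: (-3/2)·(-20.2) = +30.3 kcal/mol
(d) as written: +8.9 kcal/mol
delta H = (-3)·(-19.6) + (2)·(+12.5) + (-3/2)·(-20.2) + (1)·(+8.9) = 123.0 kcal/mol

delta H = 123.0 kcal/mol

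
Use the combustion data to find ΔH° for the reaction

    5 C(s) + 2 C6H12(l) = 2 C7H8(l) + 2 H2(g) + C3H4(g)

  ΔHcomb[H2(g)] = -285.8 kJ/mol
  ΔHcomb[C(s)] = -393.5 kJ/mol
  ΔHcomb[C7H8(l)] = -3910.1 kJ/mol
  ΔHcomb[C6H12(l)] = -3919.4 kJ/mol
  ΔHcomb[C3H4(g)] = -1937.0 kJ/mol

ΔH° = 522.5 kJ/mol

With combustion enthalpies, reactants minus products:
= [5·(-393.5) + 2·(-3919.4)] − [2·(-3910.1) + 2·(-285.8) + 1·(-1937.0)]
= 522.5 kJ/mol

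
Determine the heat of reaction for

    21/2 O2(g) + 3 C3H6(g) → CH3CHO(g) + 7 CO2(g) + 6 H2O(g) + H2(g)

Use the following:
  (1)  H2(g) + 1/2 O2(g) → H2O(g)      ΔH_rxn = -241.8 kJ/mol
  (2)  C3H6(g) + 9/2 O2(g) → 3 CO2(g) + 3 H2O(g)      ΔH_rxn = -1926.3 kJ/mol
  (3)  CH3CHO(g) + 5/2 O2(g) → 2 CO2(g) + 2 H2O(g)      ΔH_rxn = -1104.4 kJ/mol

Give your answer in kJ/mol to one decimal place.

ΔH_rxn = -4432.7 kJ/mol

(1) reversed: +241.8 kJ/mol
(2) × 3: (3)·(-1926.3) = -5778.9 kJ/mol
(3) reversed: +1104.4 kJ/mol
ΔH_rxn = (+241.8) + (-5778.9) + (+1104.4) = -4432.7 kJ/mol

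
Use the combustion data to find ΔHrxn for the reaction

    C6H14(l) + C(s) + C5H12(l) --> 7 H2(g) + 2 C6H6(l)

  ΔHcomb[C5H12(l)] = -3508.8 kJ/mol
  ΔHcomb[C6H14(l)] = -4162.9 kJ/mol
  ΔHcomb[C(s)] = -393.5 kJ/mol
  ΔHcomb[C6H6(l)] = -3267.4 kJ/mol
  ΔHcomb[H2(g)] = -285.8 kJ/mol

With combustion enthalpies, reactants minus products:
= [1·(-4162.9) + 1·(-393.5) + 1·(-3508.8)] − [7·(-285.8) + 2·(-3267.4)]
= 470.2 kJ/mol

ΔHrxn = 470.2 kJ/mol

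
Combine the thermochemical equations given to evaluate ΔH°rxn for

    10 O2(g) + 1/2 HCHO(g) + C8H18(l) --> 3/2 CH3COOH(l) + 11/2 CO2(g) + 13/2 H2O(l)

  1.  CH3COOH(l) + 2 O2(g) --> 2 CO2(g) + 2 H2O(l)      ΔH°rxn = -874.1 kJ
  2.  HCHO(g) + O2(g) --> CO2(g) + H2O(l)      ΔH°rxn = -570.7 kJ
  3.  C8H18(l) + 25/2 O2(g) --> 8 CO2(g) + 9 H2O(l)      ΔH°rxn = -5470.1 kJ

ΔH°rxn = -4444.3 kJ

eq. 1 reversed and × 3/2 (CH3COOH(l) must end up as a product; ×3/2 to match 3/2 CH3COOH(l) in the target): (-3/2)·(-874.1) = +1311.15 kJ
eq. 2 × 1/2 (×1/2 to match 1/2 HCHO(g) in the target): (1/2)·(-570.7) = -285.35 kJ
eq. 3 as written (C8H18(l) already on the reactant side): -5470.1 kJ
ΔH°rxn = (-3/2)·(-874.1) + (1/2)·(-570.7) + (1)·(-5470.1) = -4444.3 kJ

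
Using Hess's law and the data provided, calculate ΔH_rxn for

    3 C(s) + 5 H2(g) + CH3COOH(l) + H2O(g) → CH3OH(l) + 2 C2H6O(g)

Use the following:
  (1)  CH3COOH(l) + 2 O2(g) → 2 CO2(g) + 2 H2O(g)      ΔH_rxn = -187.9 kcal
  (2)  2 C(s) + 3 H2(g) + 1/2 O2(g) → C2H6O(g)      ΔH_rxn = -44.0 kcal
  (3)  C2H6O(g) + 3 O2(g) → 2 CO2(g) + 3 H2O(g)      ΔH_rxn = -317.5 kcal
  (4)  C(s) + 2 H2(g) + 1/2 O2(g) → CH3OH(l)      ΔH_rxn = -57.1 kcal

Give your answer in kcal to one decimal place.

ΔH_rxn = 28.5 kcal

(1) as written (CH3COOH(l) already on the reactant side): -187.9 kcal
(2) as written: -44.0 kcal
(3) reversed: +317.5 kcal
(4) as written (CH3OH(l) already on the product side): -57.1 kcal
ΔH_rxn = (1)·(-187.9) + (1)·(-44.0) + (-1)·(-317.5) + (1)·(-57.1) = 28.5 kcal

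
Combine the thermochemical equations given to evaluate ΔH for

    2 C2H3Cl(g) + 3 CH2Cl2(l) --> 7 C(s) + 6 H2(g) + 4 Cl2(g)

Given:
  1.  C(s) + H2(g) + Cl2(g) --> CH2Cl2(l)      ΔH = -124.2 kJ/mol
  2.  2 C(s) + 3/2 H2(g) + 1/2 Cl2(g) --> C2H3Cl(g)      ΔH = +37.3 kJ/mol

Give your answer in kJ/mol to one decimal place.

eq. 1 reversed and × 3: (-3)·(-124.2) = +372.6 kJ/mol
eq. 2 reversed and × 2: (-2)·(+37.3) = -74.6 kJ/mol
By Hess's law, ΔH = (+372.6) + (-74.6) = 298.0 kJ/mol

ΔH = 298.0 kJ/mol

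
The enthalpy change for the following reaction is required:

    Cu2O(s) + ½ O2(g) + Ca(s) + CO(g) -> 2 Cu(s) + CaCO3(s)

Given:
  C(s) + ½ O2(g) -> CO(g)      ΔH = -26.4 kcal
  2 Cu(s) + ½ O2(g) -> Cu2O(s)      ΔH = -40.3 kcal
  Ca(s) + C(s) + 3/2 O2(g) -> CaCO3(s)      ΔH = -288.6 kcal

ΔH = -221.9 kcal

equation 1 reversed (CO(g) must end up as a reactant): +26.4 kcal
equation 2 reversed (Cu2O(s) must end up as a reactant): +40.3 kcal
equation 3 as written (CaCO3(s) already on the product side): -288.6 kcal
By Hess's law, ΔH = (-1)·(-26.4) + (-1)·(-40.3) + (1)·(-288.6) = -221.9 kcal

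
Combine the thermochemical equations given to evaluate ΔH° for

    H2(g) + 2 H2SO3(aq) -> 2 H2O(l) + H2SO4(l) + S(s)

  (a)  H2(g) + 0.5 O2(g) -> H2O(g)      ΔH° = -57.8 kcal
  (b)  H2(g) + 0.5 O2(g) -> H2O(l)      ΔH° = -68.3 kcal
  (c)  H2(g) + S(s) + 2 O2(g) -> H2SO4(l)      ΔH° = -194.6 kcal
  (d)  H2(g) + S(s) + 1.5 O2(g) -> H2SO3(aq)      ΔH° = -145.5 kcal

ΔH° = -40.2 kcal

(a): not needed.
(b) × 2: (2)·(-68.3) = -136.6 kcal
(c) as written: -194.6 kcal
(d) reversed and × 2: (-2)·(-145.5) = +291.0 kcal
Combining the equations, ΔH° = (-136.6) + (-194.6) + (+291.0) = -40.2 kcal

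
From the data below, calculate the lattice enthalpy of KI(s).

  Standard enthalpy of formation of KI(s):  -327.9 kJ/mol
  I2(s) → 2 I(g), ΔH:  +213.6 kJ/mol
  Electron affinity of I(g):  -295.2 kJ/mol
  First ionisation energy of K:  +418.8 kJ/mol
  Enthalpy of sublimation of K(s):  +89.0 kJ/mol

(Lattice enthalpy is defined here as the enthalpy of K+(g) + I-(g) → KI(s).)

U = -647.3 kJ/mol

ΔHf° = 1·ΔHsub + 1·(ΣIE) + 1/2·D(I2) + 1·EA + U
-327.9 = 1·(+89.0) + 1·(+418.8) + 1/2·(+213.6) + 1·(-295.2) + U
U = -327.9 − (+319.4) = -647.3 kJ/mol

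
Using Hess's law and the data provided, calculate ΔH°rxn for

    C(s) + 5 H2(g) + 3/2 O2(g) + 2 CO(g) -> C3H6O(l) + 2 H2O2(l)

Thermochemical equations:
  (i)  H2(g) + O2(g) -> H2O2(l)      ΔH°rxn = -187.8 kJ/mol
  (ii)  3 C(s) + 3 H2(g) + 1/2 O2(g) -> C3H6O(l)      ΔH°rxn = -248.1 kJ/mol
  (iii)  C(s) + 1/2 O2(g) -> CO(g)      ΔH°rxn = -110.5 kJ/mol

(i) × 2 (scale by 2 for the 2 H2O2(l)): (2)·(-187.8) = -375.6 kJ/mol
(ii) as written (C3H6O(l) already on the product side): -248.1 kJ/mol
(iii) reversed and × 2 (CO(g) must end up as a reactant; ×2 to match 2 CO(g) in the target): (-2)·(-110.5) = +221.0 kJ/mol
Combining the equations, ΔH°rxn = (2)·(-187.8) + (1)·(-248.1) + (-2)·(-110.5) = -402.7 kJ/mol

ΔH°rxn = -402.7 kJ/mol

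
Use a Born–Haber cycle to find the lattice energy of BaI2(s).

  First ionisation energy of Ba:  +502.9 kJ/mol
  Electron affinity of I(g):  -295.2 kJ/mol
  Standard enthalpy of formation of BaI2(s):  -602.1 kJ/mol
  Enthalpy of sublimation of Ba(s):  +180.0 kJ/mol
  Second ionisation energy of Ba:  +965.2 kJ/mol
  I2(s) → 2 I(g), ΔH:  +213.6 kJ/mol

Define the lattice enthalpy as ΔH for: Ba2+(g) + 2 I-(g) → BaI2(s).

ΔHf° = 1·ΔHsub + 1·(ΣIE) + 1·D(I2) + 2·EA + U
-602.1 = 1·(+180.0) + 1·(+1468.1) + 1·(+213.6) + 2·(-295.2) + U
U = -602.1 − (+1271.3) = -1873.4 kJ/mol

U = -1873.4 kJ/mol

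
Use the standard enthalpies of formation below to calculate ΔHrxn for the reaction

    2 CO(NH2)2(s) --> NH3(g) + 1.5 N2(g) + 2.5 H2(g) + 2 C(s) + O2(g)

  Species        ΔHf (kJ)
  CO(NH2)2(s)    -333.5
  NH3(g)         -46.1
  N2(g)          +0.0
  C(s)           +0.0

Products: 1·(-46.1) + 3/2·(+0.0) + 5/2·(+0.0) + 2·(+0.0) + 1·(+0.0) = -46.1
Reactants: 2·(-333.5) = -667.0
ΔHrxn = (-46.1) − (-667.0) = 620.9 kJ

ΔHrxn = 620.9 kJ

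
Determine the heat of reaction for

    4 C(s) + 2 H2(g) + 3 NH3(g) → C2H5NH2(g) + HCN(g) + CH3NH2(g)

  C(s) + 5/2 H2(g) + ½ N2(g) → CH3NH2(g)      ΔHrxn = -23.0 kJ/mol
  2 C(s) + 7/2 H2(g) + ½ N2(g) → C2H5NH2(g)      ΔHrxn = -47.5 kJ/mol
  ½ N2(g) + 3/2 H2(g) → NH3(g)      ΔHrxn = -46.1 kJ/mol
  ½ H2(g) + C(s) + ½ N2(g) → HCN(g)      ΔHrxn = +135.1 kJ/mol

ΔHrxn = 202.9 kJ/mol

equation 1 as written (CH3NH2(g) already on the product side): -23.0 kJ/mol
equation 2 as written (C2H5NH2(g) already on the product side): -47.5 kJ/mol
equation 3 reversed and × 3 (NH3(g) must end up as a reactant; scale by 3 for the 3 NH3(g)): (-3)·(-46.1) = +138.3 kJ/mol
equation 4 as written (HCN(g) already on the product side): +135.1 kJ/mol
ΔHrxn = (1)·(-23.0) + (1)·(-47.5) + (-3)·(-46.1) + (1)·(+135.1) = 202.9 kJ/mol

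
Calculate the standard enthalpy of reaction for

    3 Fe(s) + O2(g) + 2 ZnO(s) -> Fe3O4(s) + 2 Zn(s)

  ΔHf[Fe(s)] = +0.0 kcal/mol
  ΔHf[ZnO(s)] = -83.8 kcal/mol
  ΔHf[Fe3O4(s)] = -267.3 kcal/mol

Products: 1·(-267.3) + 2·(+0.0) = -267.3
Reactants: 3·(+0.0) + 1·(+0.0) + 2·(-83.8) = -167.6
ΔH°rxn = (-267.3) − (-167.6) = -99.7 kcal/mol

ΔH°rxn = -99.7 kcal/mol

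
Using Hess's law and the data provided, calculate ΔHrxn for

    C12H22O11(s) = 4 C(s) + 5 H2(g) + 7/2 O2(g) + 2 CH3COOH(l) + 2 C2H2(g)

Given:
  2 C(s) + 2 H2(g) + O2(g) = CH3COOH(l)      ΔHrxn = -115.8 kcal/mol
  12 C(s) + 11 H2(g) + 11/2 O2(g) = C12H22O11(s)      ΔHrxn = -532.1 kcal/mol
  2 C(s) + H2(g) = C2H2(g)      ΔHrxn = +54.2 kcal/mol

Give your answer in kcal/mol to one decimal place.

equation 1 × 2 (scale by 2 for the 2 CH3COOH(l)): (2)·(-115.8) = -231.6 kcal/mol
equation 2 reversed (C12H22O11(s) must end up as a reactant): +532.1 kcal/mol
equation 3 × 2 (scale by 2 for the 2 C2H2(g)): (2)·(+54.2) = +108.4 kcal/mol
ΔHrxn = (-231.6) + (+532.1) + (+108.4) = 408.9 kcal/mol

ΔHrxn = 408.9 kcal/mol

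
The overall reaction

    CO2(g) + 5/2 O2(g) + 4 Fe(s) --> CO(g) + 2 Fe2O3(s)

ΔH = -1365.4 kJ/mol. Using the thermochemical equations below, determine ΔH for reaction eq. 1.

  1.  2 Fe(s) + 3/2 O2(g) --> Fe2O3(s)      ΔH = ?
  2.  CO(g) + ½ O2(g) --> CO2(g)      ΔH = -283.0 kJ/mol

eq. 1 × 2: contributes 2·x
eq. 2 reversed: +283.0 kJ/mol
-1365.4 = (+283.0) + 2·x
x = (-1365.4 − (+283.0)) / (2) = -824.2 kJ/mol

ΔH = -824.2 kJ/mol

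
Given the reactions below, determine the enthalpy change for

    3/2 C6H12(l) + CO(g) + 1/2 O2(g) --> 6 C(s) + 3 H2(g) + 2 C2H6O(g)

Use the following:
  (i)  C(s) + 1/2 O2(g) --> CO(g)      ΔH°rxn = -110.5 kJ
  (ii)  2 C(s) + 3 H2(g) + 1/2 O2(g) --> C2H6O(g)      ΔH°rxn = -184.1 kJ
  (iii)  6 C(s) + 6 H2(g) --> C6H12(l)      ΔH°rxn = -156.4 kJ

ΔH°rxn = -23.1 kJ

(i) reversed: +110.5 kJ
(ii) × 2: (2)·(-184.1) = -368.2 kJ
(iii) reversed and × 3/2: (-3/2)·(-156.4) = +234.6 kJ
ΔH°rxn = (-1)·(-110.5) + (2)·(-184.1) + (-3/2)·(-156.4) = -23.1 kJ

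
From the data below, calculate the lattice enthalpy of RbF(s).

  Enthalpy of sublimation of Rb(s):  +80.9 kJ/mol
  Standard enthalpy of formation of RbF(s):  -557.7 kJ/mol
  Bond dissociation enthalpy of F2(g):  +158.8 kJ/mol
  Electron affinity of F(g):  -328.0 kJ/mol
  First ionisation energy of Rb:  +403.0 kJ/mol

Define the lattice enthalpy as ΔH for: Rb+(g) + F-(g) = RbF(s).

U = -793.0 kJ/mol

ΔHf° = 1·ΔHsub + 1·(ΣIE) + 1/2·D(F2) + 1·EA + U
-557.7 = 1·(+80.9) + 1·(+403.0) + 1/2·(+158.8) + 1·(-328.0) + U
U = -557.7 − (+235.3) = -793.0 kJ/mol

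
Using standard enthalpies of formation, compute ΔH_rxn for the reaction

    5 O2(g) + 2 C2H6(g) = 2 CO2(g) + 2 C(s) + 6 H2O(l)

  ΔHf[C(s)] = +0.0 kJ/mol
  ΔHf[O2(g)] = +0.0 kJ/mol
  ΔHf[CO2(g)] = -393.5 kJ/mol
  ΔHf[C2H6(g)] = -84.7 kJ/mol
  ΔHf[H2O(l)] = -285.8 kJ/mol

ΔH°rxn = Σ nΔHf°(products) − Σ nΔHf°(reactants).
Products: 2·(-393.5) + 2·(+0.0) + 6·(-285.8) = -2501.8
Reactants: 5·(+0.0) + 2·(-84.7) = -169.4
ΔH_rxn = (-2501.8) − (-169.4) = -2332.4 kJ/mol

ΔH_rxn = -2332.4 kJ/mol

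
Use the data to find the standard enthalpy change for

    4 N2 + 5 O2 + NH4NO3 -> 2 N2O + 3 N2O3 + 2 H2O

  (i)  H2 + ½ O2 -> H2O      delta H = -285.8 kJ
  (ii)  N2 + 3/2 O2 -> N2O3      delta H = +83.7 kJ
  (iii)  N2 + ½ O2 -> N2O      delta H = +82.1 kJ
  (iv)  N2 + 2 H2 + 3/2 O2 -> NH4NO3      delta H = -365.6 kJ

delta H = 209.3 kJ

(i) × 2: (2)·(-285.8) = -571.6 kJ
(ii) × 3: (3)·(+83.7) = +251.1 kJ
(iii) × 2: (2)·(+82.1) = +164.2 kJ
(iv) reversed: +365.6 kJ
Summing the manipulated equations, delta H = (2)·(-285.8) + (3)·(+83.7) + (2)·(+82.1) + (-1)·(-365.6) = 209.3 kJ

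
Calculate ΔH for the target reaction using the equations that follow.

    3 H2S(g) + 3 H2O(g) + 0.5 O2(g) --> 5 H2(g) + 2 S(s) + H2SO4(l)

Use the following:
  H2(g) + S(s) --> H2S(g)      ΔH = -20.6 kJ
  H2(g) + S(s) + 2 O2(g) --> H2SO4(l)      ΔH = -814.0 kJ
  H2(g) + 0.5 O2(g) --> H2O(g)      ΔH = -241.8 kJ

equation 1 reversed and × 3: (-3)·(-20.6) = +61.8 kJ
equation 2 as written: -814.0 kJ
equation 3 reversed and × 3: (-3)·(-241.8) = +725.4 kJ
Combining the equations, ΔH = (+61.8) + (-814.0) + (+725.4) = -26.8 kJ

ΔH = -26.8 kJ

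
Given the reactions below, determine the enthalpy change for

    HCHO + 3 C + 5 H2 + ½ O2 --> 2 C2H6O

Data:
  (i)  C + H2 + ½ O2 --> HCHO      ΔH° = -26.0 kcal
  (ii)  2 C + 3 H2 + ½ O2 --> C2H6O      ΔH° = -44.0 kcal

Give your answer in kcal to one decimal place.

ΔH° = -62.0 kcal

(i) reversed (reverse to put HCHO on the reactant side): +26.0 kcal
(ii) × 2 (×2 to match 2 C2H6O in the target): (2)·(-44.0) = -88.0 kcal
Since enthalpy is a state function, ΔH° = (-1)·(-26.0) + (2)·(-44.0) = -62.0 kcal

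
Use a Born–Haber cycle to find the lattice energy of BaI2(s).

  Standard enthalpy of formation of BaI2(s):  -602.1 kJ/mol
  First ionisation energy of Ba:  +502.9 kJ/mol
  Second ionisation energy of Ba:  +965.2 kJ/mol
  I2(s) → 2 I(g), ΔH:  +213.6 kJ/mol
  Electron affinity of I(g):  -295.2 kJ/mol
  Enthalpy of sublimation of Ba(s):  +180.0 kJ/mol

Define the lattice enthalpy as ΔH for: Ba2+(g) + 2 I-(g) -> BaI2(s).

U = -1873.4 kJ/mol

ΔHf° = 1·ΔHsub + 1·(ΣIE) + 1·D(I2) + 2·EA + U
-602.1 = 1·(+180.0) + 1·(+1468.1) + 1·(+213.6) + 2·(-295.2) + U
U = -602.1 − (+1271.3) = -1873.4 kJ/mol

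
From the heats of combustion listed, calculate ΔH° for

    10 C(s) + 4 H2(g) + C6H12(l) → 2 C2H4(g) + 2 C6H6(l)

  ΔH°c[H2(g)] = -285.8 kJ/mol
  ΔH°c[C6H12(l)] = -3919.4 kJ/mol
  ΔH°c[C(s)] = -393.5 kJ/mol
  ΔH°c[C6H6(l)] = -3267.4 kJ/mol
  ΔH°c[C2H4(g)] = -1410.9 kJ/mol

Using ΔH = Σ nΔHc°(reactants) − Σ nΔHc°(products):
= [10·(-393.5) + 4·(-285.8) + 1·(-3919.4)] − [2·(-1410.9) + 2·(-3267.4)]
= 359.0 kJ/mol

ΔH° = 359.0 kJ/mol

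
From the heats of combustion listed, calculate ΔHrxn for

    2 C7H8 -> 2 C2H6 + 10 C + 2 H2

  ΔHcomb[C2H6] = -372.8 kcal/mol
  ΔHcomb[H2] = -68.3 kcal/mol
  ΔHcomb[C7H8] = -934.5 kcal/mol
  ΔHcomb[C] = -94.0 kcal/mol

ΔHrxn = -46.8 kcal/mol

Using ΔH = Σ nΔHc°(reactants) − Σ nΔHc°(products):
= [2·(-934.5)] − [2·(-372.8) + 10·(-94.0) + 2·(-68.3)]
= -46.8 kcal/mol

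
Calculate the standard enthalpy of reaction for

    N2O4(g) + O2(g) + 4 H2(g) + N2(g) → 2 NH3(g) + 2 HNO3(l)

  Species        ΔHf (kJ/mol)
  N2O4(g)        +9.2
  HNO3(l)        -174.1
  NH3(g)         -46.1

ΔH°rxn = Σ nΔHf°(products) − Σ nΔHf°(reactants).
Products: 2·(-46.1) + 2·(-174.1) = -440.4
Reactants: 1·(+9.2) + 1·(+0.0) + 4·(+0.0) + 1·(+0.0) = +9.2
ΔH°rxn = (-440.4) − (+9.2) = -449.6 kJ/mol

ΔH°rxn = -449.6 kJ/mol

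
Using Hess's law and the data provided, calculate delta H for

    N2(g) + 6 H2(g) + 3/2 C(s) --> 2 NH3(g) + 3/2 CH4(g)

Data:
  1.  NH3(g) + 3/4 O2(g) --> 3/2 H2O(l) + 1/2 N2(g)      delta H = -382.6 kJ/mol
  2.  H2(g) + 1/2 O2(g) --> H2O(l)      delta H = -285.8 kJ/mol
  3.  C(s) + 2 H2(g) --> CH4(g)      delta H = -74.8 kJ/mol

eq. 1 reversed and × 2 (reverse to put NH3(g) on the product side; ×2 to match 2 NH3(g) in the target): (-2)·(-382.6) = +765.2 kJ/mol
eq. 2 × 3: (3)·(-285.8) = -857.4 kJ/mol
eq. 3 × 3/2 (×3/2 to match 3/2 CH4(g) in the target): (3/2)·(-74.8) = -112.2 kJ/mol
Summing the manipulated equations, delta H = (+765.2) + (-857.4) + (-112.2) = -204.4 kJ/mol

delta H = -204.4 kJ/mol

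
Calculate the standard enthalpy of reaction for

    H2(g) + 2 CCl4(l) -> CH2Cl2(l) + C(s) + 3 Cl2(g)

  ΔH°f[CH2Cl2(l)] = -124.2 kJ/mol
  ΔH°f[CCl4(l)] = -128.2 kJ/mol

Products: 1·(-124.2) + 1·(+0.0) + 3·(+0.0) = -124.2
Reactants: 1·(+0.0) + 2·(-128.2) = -256.4
ΔH° = (-124.2) − (-256.4) = 132.2 kJ/mol

ΔH° = 132.2 kJ/mol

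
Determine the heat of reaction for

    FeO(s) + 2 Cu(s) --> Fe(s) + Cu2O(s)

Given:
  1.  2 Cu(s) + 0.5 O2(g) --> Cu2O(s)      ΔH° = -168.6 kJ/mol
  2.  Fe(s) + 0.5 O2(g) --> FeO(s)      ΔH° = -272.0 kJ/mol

eq. 1 as written (Cu2O(s) already on the product side): -168.6 kJ/mol
eq. 2 reversed (reverse to put FeO(s) on the reactant side): +272.0 kJ/mol
ΔH° = (1)·(-168.6) + (-1)·(-272.0) = 103.4 kJ/mol

ΔH° = 103.4 kJ/mol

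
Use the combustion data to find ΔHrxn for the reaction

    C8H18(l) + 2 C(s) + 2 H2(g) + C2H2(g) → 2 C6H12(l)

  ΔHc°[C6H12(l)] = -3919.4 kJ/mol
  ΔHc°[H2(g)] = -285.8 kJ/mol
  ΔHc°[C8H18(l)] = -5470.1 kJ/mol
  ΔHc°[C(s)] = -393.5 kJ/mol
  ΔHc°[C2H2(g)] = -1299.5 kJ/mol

With combustion enthalpies, reactants minus products:
= [1·(-5470.1) + 2·(-393.5) + 2·(-285.8) + 1·(-1299.5)] − [2·(-3919.4)]
= -289.4 kJ/mol

ΔHrxn = -289.4 kJ/mol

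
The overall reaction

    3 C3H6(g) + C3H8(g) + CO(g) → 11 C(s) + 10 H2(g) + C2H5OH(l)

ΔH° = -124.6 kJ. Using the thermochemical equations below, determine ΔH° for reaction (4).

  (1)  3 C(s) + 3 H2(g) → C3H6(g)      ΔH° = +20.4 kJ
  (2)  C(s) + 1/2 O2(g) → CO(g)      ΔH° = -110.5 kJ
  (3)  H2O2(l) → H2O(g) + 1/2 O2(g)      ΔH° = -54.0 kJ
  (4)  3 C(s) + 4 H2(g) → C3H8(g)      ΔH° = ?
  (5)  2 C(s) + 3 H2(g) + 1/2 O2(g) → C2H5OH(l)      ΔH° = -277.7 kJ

(1) reversed and × 3: (-3)·(+20.4) = -61.2 kJ
(2) reversed: +110.5 kJ
(3): not needed.
(4) reversed: contributes −x
(5) as written: -277.7 kJ
-124.6 = (-61.2) + (+110.5) + (-277.7) − x
x = (-124.6 − (-228.4)) / (-1) = -103.8 kJ

ΔH° = -103.8 kJ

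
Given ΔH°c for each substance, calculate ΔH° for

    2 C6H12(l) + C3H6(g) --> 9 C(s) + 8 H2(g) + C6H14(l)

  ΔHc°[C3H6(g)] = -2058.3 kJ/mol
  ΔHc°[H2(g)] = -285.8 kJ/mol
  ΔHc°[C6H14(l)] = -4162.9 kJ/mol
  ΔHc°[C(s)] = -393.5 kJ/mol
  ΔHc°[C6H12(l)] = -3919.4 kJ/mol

With combustion enthalpies, reactants minus products:
= [2·(-3919.4) + 1·(-2058.3)] − [9·(-393.5) + 8·(-285.8) + 1·(-4162.9)]
= 93.7 kJ/mol

ΔH° = 93.7 kJ/mol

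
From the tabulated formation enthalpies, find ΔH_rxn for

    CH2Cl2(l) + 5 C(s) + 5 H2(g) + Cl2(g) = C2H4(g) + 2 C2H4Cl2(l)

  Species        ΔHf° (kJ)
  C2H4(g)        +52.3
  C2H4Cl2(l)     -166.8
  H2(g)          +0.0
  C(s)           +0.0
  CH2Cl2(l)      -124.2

ΔH_rxn = -157.1 kJ

Products: 1·(+52.3) + 2·(-166.8) = -281.3
Reactants: 1·(-124.2) + 5·(+0.0) + 5·(+0.0) + 1·(+0.0) = -124.2
ΔH_rxn = (-281.3) − (-124.2) = -157.1 kJ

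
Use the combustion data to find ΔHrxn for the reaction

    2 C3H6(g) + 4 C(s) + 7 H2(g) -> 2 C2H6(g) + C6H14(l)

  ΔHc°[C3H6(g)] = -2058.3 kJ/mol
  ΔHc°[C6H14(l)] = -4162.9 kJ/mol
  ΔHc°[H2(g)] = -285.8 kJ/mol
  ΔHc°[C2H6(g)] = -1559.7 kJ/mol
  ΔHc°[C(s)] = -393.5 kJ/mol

ΔHrxn = -408.9 kJ/mol

Using ΔH = Σ nΔHc°(reactants) − Σ nΔHc°(products):
= [2·(-2058.3) + 4·(-393.5) + 7·(-285.8)] − [2·(-1559.7) + 1·(-4162.9)]
= -408.9 kJ/mol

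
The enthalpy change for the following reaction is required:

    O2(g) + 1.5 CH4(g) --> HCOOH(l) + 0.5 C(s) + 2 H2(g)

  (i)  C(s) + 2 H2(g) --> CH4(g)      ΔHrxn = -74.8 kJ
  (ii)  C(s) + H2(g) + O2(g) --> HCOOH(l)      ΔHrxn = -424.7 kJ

ΔHrxn = -312.5 kJ

(i) reversed and × 3/2: (-3/2)·(-74.8) = +112.2 kJ
(ii) as written: -424.7 kJ
Summing the manipulated equations, ΔHrxn = (+112.2) + (-424.7) = -312.5 kJ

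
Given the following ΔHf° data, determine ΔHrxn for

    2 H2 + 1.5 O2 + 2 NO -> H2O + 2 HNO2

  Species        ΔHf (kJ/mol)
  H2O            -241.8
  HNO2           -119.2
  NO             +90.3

ΔHrxn = -660.8 kJ/mol

Products: 1·(-241.8) + 2·(-119.2) = -480.2
Reactants: 2·(+0.0) + 3/2·(+0.0) + 2·(+90.3) = +180.6
ΔHrxn = (-480.2) − (+180.6) = -660.8 kJ/mol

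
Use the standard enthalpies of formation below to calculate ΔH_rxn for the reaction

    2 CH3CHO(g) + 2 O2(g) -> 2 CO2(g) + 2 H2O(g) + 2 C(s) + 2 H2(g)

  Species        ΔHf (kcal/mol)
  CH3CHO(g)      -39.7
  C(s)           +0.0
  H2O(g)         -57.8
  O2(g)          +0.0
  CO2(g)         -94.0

ΔH_rxn = -224.2 kcal/mol

ΔH°rxn = Σ nΔHf°(products) − Σ nΔHf°(reactants).
Products: 2·(-94.0) + 2·(-57.8) + 2·(+0.0) + 2·(+0.0) = -303.6
Reactants: 2·(-39.7) + 2·(+0.0) = -79.4
ΔH_rxn = (-303.6) − (-79.4) = -224.2 kcal/mol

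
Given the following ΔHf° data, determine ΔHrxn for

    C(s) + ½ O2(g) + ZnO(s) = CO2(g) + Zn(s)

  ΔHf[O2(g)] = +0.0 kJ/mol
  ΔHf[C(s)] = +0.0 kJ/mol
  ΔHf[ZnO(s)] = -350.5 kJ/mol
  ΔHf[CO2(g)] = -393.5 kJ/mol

ΔHrxn = -43.0 kJ/mol

ΔH°rxn = Σ nΔHf°(products) − Σ nΔHf°(reactants).
Products: 1·(-393.5) + 1·(+0.0) = -393.5
Reactants: 1·(+0.0) + 1/2·(+0.0) + 1·(-350.5) = -350.5
ΔHrxn = (-393.5) − (-350.5) = -43.0 kJ/mol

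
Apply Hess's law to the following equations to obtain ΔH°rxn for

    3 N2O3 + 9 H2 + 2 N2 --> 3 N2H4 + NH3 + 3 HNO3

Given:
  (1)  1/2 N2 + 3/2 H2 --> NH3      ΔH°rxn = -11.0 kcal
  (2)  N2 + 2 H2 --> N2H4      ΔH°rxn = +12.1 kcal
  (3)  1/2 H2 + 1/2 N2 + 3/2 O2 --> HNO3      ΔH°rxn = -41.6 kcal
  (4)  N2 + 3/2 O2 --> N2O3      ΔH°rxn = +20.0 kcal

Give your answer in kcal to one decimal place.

ΔH°rxn = -159.5 kcal

(1) as written: -11.0 kcal
(2) × 3: (3)·(+12.1) = +36.3 kcal
(3) × 3: (3)·(-41.6) = -124.8 kcal
(4) reversed and × 3: (-3)·(+20.0) = -60.0 kcal
ΔH°rxn = (-11.0) + (+36.3) + (-124.8) + (-60.0) = -159.5 kcal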